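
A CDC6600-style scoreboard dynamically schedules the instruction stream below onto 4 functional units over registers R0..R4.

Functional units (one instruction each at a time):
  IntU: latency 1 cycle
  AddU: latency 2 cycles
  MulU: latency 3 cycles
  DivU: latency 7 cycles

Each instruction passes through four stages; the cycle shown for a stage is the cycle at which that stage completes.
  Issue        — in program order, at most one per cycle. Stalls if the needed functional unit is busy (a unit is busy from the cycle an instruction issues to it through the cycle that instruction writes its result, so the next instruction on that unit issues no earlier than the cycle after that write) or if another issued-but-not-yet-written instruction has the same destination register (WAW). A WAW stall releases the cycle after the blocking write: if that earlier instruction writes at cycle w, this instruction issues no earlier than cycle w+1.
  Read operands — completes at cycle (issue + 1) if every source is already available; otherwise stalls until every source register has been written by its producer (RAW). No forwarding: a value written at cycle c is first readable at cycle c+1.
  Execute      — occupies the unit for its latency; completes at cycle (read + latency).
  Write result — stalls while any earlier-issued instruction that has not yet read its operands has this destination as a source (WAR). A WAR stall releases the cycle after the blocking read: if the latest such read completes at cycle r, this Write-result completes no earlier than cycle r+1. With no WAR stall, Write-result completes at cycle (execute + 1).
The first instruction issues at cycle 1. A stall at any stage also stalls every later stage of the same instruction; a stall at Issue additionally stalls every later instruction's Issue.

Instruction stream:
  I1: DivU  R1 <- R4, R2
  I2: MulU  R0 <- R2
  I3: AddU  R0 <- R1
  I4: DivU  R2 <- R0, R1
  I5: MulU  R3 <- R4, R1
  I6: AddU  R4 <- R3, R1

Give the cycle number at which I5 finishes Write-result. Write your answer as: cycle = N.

cycle = 17

  I1 | 1 | 2 | 9 | 10
  I2 | 2 | 3 | 6 | 7
  I3 | 8 | 11 | 13 | 14   WAW R0: wait I2 write@7 · RAW R1: wait I1 write@10
  I4 | 11 | 15 | 22 | 23   struct: DivU busy until I1 writes@10 · RAW R0: wait I3 write@14
  I5 | 12 | 13 | 16 | 17
  I6 | 15 | 18 | 20 | 21   struct: AddU busy until I3 writes@14 · RAW R3: wait I5 write@17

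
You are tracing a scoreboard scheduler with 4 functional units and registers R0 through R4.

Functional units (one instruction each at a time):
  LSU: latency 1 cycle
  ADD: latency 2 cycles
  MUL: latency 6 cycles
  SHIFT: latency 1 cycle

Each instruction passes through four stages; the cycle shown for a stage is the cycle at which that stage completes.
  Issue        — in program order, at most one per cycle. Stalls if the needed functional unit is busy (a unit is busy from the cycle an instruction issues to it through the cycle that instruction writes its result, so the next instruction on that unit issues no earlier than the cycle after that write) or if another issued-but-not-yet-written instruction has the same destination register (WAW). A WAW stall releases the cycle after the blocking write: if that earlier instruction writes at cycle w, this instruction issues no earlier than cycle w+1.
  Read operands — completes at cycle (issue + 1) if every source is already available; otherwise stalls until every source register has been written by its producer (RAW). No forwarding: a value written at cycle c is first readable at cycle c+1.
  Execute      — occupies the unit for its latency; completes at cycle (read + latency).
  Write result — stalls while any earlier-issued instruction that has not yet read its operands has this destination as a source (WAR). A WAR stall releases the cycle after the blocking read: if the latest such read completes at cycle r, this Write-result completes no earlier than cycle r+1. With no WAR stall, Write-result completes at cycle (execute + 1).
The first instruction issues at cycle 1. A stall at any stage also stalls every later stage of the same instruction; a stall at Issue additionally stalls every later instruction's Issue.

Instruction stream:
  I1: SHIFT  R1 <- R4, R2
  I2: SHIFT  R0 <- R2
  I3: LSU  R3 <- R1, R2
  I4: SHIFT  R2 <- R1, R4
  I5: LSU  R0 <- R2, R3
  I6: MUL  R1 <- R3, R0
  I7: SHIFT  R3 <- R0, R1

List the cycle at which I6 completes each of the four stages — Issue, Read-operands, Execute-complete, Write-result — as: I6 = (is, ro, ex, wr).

I6 = (11, 16, 22, 23)

I1: IS=1 RO=2 EX=3 WR=4
I2: IS=5 RO=6 EX=7 WR=8  [struct: SHIFT busy until I1 writes@4]
I3: IS=6 RO=7 EX=8 WR=9
I4: IS=9 RO=10 EX=11 WR=12  [struct: SHIFT busy until I2 writes@8]
I5: IS=10 RO=13 EX=14 WR=15  [RAW R2: wait I4 write@12]
I6: IS=11 RO=16 EX=22 WR=23  [RAW R0: wait I5 write@15]
I7: IS=13 RO=24 EX=25 WR=26  [struct: SHIFT busy until I4 writes@12; RAW R1: wait I6 write@23]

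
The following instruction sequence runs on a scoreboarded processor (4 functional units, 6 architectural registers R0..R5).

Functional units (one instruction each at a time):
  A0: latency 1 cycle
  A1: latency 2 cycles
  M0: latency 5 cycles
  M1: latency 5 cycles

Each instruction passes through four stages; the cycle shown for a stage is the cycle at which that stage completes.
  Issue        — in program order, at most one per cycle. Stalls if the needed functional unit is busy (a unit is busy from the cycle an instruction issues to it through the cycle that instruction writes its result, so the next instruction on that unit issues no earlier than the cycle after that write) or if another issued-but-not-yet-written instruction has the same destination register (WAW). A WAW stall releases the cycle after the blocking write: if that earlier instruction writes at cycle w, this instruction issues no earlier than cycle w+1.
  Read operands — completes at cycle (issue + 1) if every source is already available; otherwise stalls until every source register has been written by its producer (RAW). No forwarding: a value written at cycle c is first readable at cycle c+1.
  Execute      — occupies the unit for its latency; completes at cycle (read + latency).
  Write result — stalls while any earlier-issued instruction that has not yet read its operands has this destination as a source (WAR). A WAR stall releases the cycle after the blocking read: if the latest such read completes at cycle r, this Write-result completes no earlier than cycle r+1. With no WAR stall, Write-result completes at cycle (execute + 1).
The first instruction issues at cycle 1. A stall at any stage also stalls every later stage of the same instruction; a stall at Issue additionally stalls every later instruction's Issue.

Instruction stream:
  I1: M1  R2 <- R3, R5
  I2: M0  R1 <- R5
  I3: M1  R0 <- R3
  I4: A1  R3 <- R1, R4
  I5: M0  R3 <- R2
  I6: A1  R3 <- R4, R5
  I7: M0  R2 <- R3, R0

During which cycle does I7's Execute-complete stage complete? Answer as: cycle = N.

[1] I1 issues→M1
[2] I1 reads · I2 issues→M0
[3] I2 reads
[7] I1 exec-done
[8] I1 writes R2 · I2 exec-done
[9] I2 writes R1 · I3 issues→M1
[10] I3 reads · I4 issues→A1
[11] I4 reads
[13] I4 exec-done
[14] I4 writes R3
[15] I3 exec-done · I5 issues→M0
[16] I3 writes R0 · I5 reads
[21] I5 exec-done
[22] I5 writes R3
[23] I6 issues→A1
[24] I6 reads · I7 issues→M0
[26] I6 exec-done
[27] I6 writes R3
[28] I7 reads
[33] I7 exec-done
[34] I7 writes R2

cycle = 33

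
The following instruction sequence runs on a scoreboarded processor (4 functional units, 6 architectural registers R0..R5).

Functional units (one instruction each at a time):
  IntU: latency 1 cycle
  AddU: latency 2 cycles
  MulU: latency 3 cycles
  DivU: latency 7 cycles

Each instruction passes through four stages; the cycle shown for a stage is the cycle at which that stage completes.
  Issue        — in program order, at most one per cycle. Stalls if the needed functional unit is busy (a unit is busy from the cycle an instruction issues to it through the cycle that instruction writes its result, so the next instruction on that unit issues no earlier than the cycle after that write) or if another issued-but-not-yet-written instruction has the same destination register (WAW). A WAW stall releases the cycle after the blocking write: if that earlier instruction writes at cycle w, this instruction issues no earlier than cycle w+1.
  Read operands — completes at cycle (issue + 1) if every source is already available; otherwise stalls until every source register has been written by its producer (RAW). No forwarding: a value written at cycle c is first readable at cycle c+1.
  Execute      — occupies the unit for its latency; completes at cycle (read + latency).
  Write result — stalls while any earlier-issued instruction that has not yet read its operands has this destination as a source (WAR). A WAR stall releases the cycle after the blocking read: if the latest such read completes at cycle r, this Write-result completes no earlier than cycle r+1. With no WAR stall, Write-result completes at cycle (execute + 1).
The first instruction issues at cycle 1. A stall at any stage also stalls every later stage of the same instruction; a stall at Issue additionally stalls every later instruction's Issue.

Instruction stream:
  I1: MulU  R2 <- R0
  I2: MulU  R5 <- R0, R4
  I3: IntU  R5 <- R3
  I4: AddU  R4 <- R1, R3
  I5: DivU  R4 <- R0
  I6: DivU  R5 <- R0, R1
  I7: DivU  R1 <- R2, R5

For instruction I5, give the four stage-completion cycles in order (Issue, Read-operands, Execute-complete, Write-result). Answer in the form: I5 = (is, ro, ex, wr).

  I1 | 1 | 2 | 5 | 6
  I2 | 7 | 8 | 11 | 12   struct: MulU busy until I1 writes@6
  I3 | 13 | 14 | 15 | 16   WAW R5: wait I2 write@12
  I4 | 14 | 15 | 17 | 18
  I5 | 19 | 20 | 27 | 28   WAW R4: wait I4 write@18
  I6 | 29 | 30 | 37 | 38   struct: DivU busy until I5 writes@28
  I7 | 39 | 40 | 47 | 48   struct: DivU busy until I6 writes@38

I5 = (19, 20, 27, 28)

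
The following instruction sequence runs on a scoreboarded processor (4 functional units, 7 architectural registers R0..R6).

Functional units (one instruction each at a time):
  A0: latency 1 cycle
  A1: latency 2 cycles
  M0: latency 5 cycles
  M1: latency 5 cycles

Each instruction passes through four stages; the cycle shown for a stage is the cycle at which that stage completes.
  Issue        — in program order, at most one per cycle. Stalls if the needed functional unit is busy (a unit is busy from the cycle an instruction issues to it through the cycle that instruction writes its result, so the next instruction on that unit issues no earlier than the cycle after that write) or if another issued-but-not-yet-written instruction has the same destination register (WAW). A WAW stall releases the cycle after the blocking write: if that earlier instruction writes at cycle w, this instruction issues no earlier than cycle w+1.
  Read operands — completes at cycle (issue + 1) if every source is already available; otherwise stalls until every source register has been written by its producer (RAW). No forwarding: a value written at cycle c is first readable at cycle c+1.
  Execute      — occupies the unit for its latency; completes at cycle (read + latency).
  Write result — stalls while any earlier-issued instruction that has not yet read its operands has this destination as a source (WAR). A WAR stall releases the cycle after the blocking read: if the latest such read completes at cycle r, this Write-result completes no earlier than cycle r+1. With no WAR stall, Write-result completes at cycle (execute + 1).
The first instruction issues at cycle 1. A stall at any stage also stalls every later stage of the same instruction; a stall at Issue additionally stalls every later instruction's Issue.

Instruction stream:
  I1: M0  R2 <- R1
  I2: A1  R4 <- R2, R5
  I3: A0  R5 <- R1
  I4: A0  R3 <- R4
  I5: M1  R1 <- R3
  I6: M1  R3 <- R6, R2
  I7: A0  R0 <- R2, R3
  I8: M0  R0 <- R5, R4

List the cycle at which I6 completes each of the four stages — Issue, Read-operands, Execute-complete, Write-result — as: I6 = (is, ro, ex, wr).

[1] issue I1 (M0)
[2] I1 read-ops · issue I2 (A1)
[3] issue I3 (A0)
[4] I3 read-ops
[5] I3 finished on A0
[7] I1 finished on M0
[8] I1→R2
[9] I2 read-ops
[10] I3→R5
[11] I2 finished on A1 · issue I4 (A0)
[12] I2→R4 · issue I5 (M1)
[13] I4 read-ops
[14] I4 finished on A0
[15] I4→R3
[16] I5 read-ops
[21] I5 finished on M1
[22] I5→R1
[23] issue I6 (M1)
[24] I6 read-ops · issue I7 (A0)
[29] I6 finished on M1
[30] I6→R3
[31] I7 read-ops
[32] I7 finished on A0
[33] I7→R0
[34] issue I8 (M0)
[35] I8 read-ops
[40] I8 finished on M0
[41] I8→R0

I6 = (23, 24, 29, 30)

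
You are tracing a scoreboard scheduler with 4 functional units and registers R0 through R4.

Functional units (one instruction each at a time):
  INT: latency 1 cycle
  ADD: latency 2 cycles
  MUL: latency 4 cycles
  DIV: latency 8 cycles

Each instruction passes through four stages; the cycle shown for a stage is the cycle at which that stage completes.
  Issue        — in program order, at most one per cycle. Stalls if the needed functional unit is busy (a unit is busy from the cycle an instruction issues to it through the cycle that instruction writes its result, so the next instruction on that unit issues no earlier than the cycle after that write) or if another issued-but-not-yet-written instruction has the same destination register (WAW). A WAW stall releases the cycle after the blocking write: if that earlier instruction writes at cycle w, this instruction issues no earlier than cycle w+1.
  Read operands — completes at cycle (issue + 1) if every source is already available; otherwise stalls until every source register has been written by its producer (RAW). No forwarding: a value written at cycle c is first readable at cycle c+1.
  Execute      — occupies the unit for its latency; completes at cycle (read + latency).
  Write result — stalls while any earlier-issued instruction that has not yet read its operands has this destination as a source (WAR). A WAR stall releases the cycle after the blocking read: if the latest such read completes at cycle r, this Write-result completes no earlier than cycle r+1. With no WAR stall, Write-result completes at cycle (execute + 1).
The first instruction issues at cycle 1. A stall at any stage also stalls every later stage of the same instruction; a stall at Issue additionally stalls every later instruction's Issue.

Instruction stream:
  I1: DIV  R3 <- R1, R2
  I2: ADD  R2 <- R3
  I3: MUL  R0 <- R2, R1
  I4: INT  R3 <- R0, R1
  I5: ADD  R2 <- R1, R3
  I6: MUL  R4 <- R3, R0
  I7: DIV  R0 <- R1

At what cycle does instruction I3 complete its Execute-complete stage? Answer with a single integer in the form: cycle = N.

cycle = 20

  I1 | 1 | 2 | 10 | 11
  I2 | 2 | 12 | 14 | 15   RAW R3: wait I1 write@11
  I3 | 3 | 16 | 20 | 21   RAW R2: wait I2 write@15
  I4 | 12 | 22 | 23 | 24   WAW R3: wait I1 write@11 · RAW R0: wait I3 write@21
  I5 | 16 | 25 | 27 | 28   struct: ADD busy until I2 writes@15 · RAW R3: wait I4 write@24
  I6 | 22 | 25 | 29 | 30   struct: MUL busy until I3 writes@21 · RAW R3: wait I4 write@24
  I7 | 23 | 24 | 32 | 33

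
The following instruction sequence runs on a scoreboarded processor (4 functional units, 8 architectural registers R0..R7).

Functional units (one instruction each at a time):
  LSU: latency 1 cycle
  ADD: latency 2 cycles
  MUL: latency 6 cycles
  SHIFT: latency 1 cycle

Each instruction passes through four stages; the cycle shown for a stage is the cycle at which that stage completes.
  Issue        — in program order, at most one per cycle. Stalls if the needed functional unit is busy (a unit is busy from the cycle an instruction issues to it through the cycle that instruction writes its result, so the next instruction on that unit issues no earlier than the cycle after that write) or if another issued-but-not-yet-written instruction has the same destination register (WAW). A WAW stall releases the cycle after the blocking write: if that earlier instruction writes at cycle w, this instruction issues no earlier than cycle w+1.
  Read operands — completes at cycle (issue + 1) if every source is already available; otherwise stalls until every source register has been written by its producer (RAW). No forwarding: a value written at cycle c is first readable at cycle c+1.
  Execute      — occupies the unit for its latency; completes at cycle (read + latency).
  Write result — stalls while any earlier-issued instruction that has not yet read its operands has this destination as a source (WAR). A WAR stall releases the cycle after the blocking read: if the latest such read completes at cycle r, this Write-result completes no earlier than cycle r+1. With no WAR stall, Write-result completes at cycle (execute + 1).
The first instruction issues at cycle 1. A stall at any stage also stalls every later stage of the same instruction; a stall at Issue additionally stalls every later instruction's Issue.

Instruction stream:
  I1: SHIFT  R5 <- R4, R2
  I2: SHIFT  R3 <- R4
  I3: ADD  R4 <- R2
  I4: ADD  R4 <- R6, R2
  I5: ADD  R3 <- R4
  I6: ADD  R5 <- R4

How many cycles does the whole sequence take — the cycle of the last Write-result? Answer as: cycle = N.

1) issue 1, read 2, done 3, write 4
2) issue 5, read 6, done 7, write 8  <struct: SHIFT busy until I1 writes@4>
3) issue 6, read 7, done 9, write 10
4) issue 11, read 12, done 14, write 15  <struct: ADD busy until I3 writes@10>
5) issue 16, read 17, done 19, write 20  <struct: ADD busy until I4 writes@15>
6) issue 21, read 22, done 24, write 25  <struct: ADD busy until I5 writes@20>

cycle = 25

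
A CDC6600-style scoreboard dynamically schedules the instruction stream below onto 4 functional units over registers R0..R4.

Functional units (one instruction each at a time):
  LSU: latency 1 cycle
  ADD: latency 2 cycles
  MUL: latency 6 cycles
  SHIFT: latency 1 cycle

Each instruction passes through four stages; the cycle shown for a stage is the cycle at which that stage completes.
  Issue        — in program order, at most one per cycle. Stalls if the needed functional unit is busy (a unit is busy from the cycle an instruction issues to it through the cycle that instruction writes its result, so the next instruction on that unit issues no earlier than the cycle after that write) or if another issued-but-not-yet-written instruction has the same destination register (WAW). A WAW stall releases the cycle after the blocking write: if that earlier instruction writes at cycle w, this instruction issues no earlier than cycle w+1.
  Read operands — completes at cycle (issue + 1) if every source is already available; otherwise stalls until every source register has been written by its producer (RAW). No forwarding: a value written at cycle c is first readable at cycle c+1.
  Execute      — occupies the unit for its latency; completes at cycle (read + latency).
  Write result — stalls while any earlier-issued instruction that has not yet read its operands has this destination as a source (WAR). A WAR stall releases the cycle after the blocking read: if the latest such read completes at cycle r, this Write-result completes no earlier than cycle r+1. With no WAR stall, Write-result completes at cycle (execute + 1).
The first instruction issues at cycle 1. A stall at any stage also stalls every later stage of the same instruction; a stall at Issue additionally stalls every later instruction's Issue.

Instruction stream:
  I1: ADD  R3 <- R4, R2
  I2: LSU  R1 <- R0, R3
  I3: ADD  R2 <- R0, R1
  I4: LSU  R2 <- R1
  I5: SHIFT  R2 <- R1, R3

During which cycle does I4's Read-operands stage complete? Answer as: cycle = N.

cycle 1: I1→ADD
cycle 2: I1 RO, I2→LSU
cycle 4: I1 EX
cycle 5: I1 WR R3
cycle 6: I2 RO, I3→ADD
cycle 7: I2 EX
cycle 8: I2 WR R1
cycle 9: I3 RO
cycle 11: I3 EX
cycle 12: I3 WR R2
cycle 13: I4→LSU
cycle 14: I4 RO
cycle 15: I4 EX
cycle 16: I4 WR R2
cycle 17: I5→SHIFT
cycle 18: I5 RO
cycle 19: I5 EX
cycle 20: I5 WR R2

cycle = 14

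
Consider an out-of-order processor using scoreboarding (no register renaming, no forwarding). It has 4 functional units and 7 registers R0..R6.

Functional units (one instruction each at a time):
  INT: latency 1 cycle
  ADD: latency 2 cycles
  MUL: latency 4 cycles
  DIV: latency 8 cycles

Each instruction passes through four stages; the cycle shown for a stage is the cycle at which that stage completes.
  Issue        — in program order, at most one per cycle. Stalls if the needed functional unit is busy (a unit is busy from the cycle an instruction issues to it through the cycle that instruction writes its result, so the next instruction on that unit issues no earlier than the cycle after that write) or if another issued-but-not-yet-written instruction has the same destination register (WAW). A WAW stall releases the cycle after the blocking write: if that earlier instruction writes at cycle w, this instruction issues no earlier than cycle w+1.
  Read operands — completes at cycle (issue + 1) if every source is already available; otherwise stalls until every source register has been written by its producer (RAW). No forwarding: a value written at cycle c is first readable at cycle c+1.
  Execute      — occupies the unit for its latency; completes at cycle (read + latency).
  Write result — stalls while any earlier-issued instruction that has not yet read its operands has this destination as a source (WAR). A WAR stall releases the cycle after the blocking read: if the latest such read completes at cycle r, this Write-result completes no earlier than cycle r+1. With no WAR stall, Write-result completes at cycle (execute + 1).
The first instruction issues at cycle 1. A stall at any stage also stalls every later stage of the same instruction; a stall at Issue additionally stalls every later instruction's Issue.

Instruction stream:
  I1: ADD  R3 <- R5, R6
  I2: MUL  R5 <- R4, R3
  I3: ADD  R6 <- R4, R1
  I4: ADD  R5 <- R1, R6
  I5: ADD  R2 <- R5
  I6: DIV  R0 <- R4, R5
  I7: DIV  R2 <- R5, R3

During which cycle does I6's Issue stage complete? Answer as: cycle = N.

I1: IS=1 RO=2 EX=4 WR=5
I2: IS=2 RO=6 EX=10 WR=11  [RAW R3: wait I1 write@5]
I3: IS=6 RO=7 EX=9 WR=10  [struct: ADD busy until I1 writes@5]
I4: IS=12 RO=13 EX=15 WR=16  [WAW R5: wait I2 write@11]
I5: IS=17 RO=18 EX=20 WR=21  [struct: ADD busy until I4 writes@16]
I6: IS=18 RO=19 EX=27 WR=28
I7: IS=29 RO=30 EX=38 WR=39  [struct: DIV busy until I6 writes@28]

cycle = 18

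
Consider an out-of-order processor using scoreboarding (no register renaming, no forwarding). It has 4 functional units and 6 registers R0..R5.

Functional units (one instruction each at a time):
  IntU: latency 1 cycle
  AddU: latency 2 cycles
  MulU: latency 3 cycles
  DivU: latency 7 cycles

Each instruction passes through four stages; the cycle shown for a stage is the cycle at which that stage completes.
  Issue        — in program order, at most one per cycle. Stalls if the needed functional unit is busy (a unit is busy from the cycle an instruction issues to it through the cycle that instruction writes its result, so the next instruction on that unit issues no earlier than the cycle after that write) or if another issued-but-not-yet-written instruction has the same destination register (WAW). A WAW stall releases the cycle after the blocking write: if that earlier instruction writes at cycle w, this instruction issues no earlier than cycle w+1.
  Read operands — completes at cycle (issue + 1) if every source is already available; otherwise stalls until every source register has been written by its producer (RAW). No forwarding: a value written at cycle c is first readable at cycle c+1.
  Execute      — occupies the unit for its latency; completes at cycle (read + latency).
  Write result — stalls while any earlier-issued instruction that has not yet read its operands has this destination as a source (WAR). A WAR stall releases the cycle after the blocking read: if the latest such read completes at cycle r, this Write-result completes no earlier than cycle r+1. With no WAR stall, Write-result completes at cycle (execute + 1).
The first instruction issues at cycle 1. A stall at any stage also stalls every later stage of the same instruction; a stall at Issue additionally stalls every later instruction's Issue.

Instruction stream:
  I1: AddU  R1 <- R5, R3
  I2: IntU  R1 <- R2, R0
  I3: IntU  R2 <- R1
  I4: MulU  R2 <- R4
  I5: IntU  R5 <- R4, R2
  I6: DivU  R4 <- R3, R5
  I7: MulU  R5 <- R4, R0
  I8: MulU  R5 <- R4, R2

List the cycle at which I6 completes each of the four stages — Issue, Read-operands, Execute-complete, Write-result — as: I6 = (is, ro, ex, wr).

c1: I1 dispatched to AddU
c2: I1 operands ready
c4: I1 complete
c5: R1←I1
c6: I2 dispatched to IntU
c7: I2 operands ready
c8: I2 complete
c9: R1←I2
c10: I3 dispatched to IntU
c11: I3 operands ready
c12: I3 complete
c13: R2←I3
c14: I4 dispatched to MulU
c15: I4 operands ready; I5 dispatched to IntU
c16: I6 dispatched to DivU
c18: I4 complete
c19: R2←I4
c20: I5 operands ready
c21: I5 complete
c22: R5←I5
c23: I6 operands ready; I7 dispatched to MulU
c30: I6 complete
c31: R4←I6
c32: I7 operands ready
c35: I7 complete
c36: R5←I7
c37: I8 dispatched to MulU
c38: I8 operands ready
c41: I8 complete
c42: R5←I8

I6 = (16, 23, 30, 31)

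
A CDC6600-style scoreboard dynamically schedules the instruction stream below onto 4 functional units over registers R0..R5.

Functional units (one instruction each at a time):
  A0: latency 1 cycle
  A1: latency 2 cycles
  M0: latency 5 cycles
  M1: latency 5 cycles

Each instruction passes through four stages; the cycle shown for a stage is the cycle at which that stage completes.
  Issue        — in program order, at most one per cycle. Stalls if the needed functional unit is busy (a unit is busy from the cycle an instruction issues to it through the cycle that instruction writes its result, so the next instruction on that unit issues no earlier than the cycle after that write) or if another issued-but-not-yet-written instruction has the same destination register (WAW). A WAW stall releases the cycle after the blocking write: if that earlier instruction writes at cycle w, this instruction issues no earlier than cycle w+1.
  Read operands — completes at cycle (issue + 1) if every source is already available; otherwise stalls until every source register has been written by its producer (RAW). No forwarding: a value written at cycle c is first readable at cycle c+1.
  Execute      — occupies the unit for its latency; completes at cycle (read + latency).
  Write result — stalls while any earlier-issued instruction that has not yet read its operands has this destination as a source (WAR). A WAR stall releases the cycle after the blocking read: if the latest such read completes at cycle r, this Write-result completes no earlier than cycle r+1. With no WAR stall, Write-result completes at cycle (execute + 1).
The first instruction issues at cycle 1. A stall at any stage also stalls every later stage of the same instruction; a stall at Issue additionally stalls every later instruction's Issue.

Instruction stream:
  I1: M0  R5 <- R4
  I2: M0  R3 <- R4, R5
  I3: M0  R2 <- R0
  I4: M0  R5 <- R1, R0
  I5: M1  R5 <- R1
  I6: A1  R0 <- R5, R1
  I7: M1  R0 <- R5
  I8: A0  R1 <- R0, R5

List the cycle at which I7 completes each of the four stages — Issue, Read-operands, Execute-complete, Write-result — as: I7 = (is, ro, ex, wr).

1) issue 1, read 2, done 7, write 8
2) issue 9, read 10, done 15, write 16  <struct: M0 busy until I1 writes@8>
3) issue 17, read 18, done 23, write 24  <struct: M0 busy until I2 writes@16>
4) issue 25, read 26, done 31, write 32  <struct: M0 busy until I3 writes@24>
5) issue 33, read 34, done 39, write 40  <WAW R5: wait I4 write@32>
6) issue 34, read 41, done 43, write 44  <RAW R5: wait I5 write@40>
7) issue 45, read 46, done 51, write 52  <WAW R0: wait I6 write@44>
8) issue 46, read 53, done 54, write 55  <RAW R0: wait I7 write@52>

I7 = (45, 46, 51, 52)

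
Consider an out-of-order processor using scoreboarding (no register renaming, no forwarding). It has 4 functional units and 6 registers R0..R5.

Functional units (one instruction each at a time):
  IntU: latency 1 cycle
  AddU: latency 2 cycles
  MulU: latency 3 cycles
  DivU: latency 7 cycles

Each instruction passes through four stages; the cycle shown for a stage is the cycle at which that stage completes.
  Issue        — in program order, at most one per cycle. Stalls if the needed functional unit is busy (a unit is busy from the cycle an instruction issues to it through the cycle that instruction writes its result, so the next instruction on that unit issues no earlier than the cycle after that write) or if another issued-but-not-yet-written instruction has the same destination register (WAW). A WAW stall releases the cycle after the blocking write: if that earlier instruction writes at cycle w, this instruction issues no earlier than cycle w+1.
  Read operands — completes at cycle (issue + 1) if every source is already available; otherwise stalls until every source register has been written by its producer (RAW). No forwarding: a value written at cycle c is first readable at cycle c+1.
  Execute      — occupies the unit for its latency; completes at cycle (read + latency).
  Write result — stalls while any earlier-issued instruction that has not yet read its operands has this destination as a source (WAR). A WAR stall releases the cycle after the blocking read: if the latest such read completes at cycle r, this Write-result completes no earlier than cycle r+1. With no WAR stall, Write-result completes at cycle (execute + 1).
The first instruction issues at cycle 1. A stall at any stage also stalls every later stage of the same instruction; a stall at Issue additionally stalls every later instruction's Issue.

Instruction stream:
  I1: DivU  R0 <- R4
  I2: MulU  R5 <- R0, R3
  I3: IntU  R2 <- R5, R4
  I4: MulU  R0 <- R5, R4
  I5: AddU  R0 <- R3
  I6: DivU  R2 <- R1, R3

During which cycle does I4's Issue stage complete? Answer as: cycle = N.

cycle = 16

cycle 1: I1 issues→DivU
cycle 2: I1 reads, I2 issues→MulU
cycle 3: I3 issues→IntU
cycle 9: I1 exec-done
cycle 10: I1 writes R0
cycle 11: I2 reads
cycle 14: I2 exec-done
cycle 15: I2 writes R5
cycle 16: I3 reads, I4 issues→MulU
cycle 17: I3 exec-done, I4 reads
cycle 18: I3 writes R2
cycle 20: I4 exec-done
cycle 21: I4 writes R0
cycle 22: I5 issues→AddU
cycle 23: I5 reads, I6 issues→DivU
cycle 24: I6 reads
cycle 25: I5 exec-done
cycle 26: I5 writes R0
cycle 31: I6 exec-done
cycle 32: I6 writes R2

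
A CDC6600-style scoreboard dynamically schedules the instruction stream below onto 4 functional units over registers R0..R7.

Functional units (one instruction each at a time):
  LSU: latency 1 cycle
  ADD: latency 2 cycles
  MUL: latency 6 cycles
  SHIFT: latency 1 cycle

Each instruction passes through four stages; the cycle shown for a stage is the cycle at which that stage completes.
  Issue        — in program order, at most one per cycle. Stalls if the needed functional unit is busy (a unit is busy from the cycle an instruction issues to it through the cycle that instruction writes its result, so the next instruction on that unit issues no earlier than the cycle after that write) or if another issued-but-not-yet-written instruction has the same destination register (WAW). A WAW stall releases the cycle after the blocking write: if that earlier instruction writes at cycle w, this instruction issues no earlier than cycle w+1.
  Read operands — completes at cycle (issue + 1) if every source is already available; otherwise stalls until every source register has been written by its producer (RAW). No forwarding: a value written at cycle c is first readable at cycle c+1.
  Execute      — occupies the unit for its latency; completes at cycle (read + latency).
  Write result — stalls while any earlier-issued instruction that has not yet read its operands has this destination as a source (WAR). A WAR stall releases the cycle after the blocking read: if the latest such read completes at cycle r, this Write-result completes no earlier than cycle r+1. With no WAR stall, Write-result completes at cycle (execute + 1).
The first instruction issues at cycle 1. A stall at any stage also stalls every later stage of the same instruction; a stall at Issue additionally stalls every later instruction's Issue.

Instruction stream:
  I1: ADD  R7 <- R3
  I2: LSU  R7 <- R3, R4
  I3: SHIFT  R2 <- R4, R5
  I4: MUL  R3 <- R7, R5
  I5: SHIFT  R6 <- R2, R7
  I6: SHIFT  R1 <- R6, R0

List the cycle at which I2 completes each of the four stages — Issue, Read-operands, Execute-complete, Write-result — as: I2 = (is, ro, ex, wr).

I1  is:1  ro:2  ex:4  wr:5
I2  is:6  ro:7  ex:8  wr:9  — WAW R7: wait I1 write@5
I3  is:7  ro:8  ex:9  wr:10
I4  is:8  ro:10  ex:16  wr:17  — RAW R7: wait I2 write@9
I5  is:11  ro:12  ex:13  wr:14  — struct: SHIFT busy until I3 writes@10
I6  is:15  ro:16  ex:17  wr:18  — struct: SHIFT busy until I5 writes@14

I2 = (6, 7, 8, 9)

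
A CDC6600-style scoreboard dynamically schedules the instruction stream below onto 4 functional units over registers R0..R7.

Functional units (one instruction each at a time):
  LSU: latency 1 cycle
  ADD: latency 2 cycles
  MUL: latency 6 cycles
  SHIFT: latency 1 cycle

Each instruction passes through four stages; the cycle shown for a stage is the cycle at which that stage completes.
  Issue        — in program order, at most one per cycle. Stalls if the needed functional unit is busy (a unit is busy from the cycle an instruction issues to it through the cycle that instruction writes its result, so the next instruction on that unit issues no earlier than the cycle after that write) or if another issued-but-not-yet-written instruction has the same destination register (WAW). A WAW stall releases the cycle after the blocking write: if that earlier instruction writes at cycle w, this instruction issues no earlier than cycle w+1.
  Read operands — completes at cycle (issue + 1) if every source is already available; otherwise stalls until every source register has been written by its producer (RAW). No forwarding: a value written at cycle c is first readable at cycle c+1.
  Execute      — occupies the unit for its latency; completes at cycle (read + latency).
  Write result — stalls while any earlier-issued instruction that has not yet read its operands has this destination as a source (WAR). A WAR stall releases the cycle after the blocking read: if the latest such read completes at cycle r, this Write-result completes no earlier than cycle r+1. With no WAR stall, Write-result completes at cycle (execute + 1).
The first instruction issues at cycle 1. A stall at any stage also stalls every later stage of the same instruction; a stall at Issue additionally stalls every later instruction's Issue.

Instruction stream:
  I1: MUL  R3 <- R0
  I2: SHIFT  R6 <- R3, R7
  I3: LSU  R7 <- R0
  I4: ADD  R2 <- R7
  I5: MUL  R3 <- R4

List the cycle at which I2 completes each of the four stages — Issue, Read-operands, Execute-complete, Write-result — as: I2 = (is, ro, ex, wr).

I2 = (2, 10, 11, 12)

cycle 1: I1 issues→MUL
cycle 2: I1 reads | I2 issues→SHIFT
cycle 3: I3 issues→LSU
cycle 4: I3 reads | I4 issues→ADD
cycle 5: I3 exec-done
cycle 8: I1 exec-done
cycle 9: I1 writes R3
cycle 10: I2 reads | I5 issues→MUL
cycle 11: I2 exec-done | I3 writes R7 | I5 reads
cycle 12: I2 writes R6 | I4 reads
cycle 14: I4 exec-done
cycle 15: I4 writes R2
cycle 17: I5 exec-done
cycle 18: I5 writes R3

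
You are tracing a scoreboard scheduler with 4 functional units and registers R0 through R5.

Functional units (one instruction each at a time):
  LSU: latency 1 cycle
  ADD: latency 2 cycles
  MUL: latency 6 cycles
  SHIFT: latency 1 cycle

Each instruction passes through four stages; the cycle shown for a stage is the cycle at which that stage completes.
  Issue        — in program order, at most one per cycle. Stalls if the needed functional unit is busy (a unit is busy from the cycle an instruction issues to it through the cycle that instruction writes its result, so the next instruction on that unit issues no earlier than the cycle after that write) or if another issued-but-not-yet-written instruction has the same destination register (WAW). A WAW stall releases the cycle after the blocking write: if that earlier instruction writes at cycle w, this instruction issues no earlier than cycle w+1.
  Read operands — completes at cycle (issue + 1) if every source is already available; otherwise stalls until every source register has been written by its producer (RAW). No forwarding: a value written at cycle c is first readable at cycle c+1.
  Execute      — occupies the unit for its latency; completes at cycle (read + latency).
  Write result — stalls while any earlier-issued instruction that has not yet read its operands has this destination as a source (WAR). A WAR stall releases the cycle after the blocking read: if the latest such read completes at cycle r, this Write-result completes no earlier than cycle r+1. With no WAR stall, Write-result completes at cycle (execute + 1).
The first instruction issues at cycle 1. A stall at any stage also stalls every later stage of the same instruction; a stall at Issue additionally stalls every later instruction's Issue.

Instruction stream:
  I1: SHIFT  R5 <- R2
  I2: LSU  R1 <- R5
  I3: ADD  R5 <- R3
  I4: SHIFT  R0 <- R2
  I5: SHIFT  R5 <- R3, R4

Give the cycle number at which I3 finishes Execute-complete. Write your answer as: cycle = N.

t=1  issue I1 (SHIFT)
t=2  I1 read-ops; issue I2 (LSU)
t=3  I1 finished on SHIFT
t=4  I1→R5
t=5  I2 read-ops; issue I3 (ADD)
t=6  I2 finished on LSU; I3 read-ops; issue I4 (SHIFT)
t=7  I2→R1; I4 read-ops
t=8  I3 finished on ADD; I4 finished on SHIFT
t=9  I3→R5; I4→R0
t=10  issue I5 (SHIFT)
t=11  I5 read-ops
t=12  I5 finished on SHIFT
t=13  I5→R5

cycle = 8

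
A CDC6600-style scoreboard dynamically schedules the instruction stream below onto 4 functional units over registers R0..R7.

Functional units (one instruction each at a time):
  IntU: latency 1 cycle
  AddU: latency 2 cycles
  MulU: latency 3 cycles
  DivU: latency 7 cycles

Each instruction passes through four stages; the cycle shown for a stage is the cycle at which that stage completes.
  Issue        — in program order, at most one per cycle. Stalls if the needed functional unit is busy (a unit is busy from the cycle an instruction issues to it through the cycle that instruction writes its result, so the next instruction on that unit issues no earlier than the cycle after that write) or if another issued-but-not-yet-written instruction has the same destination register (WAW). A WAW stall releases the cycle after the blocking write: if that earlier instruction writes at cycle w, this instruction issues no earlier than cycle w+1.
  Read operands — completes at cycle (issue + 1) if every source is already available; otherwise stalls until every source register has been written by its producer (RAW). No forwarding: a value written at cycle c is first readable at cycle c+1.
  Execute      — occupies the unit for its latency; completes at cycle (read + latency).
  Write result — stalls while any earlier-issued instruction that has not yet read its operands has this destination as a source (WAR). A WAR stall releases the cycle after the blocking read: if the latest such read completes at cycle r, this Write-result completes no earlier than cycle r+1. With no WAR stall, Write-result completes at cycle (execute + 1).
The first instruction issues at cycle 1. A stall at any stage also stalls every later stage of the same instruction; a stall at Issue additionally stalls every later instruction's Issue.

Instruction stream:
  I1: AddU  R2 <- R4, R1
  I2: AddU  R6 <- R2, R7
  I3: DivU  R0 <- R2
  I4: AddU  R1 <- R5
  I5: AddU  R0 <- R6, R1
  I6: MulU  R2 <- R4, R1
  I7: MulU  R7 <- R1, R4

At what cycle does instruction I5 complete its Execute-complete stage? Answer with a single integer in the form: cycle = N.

I1  is:1  ro:2  ex:4  wr:5
I2  is:6  ro:7  ex:9  wr:10  — struct: AddU busy until I1 writes@5
I3  is:7  ro:8  ex:15  wr:16
I4  is:11  ro:12  ex:14  wr:15  — struct: AddU busy until I2 writes@10
I5  is:17  ro:18  ex:20  wr:21  — WAW R0: wait I3 write@16
I6  is:18  ro:19  ex:22  wr:23
I7  is:24  ro:25  ex:28  wr:29  — struct: MulU busy until I6 writes@23

cycle = 20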